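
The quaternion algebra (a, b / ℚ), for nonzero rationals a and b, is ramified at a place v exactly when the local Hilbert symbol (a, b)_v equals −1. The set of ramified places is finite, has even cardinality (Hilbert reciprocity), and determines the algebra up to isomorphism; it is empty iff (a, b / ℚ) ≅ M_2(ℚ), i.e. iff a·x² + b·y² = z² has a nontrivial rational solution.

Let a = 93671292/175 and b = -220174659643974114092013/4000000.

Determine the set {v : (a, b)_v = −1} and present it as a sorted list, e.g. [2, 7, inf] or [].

Mod squares: a ≡ 969969, b ≡ -74613. Check v ∈ {∞, 2, 3, 5, 7, 11, 13, 17, 19, 23}.
v=2: v_2(a)=2, v_2(b)=-8; units ≡ 1, 3 (mod 8); ε·ε+αω+βω = 0·1+2·1+-8·0 ≡ 0  ⇒  (a,b)_2 = +1.
v=11: a=11^1·(≡1), b=11^5·(≡1) mod 11; (1|11)=+1, (1|11)=+1; (−1)^{1·5·5}·(+1)^5·(+1)^1 = -1.
v=5: a=5^-2·(≡1), b=5^-6·(≡2) mod 5; (1|5)=+1, (2|5)=-1; (−1)^{-2·-6·2}·(+1)^-6·(-1)^-2 = +1.
v=13: a=13^3·(≡8), b=13^2·(≡8) mod 13; (8|13)=-1, (8|13)=-1; (−1)^{3·2·6}·(-1)^2·(-1)^3 = -1.
v=7: a=7^-1·(≡2), b=7^5·(≡2) mod 7; (2|7)=+1, (2|7)=+1; (−1)^{-1·5·3}·(+1)^5·(+1)^-1 = -1.
v=3: a=3^1·(≡1), b=3^3·(≡2) mod 3; (1|3)=+1, (2|3)=-1; (−1)^{1·3·1}·(+1)^3·(-1)^1 = +1.
v=∞: 969969 > 0 and -74613 < 0  ⇒  (a,b)_∞ = +1.
v=23: a=23^0·(≡8), b=23^2·(≡17) mod 23; (8|23)=+1, (17|23)=-1; (−1)^{0·2·11}·(+1)^2·(-1)^0 = +1.
v=17: a=17^1·(≡14), b=17^3·(≡11) mod 17; (14|17)=-1, (11|17)=-1; (−1)^{1·3·8}·(-1)^3·(-1)^1 = +1.
v=19: a=19^1·(≡6), b=19^3·(≡7) mod 19; (6|19)=+1, (7|19)=+1; (−1)^{1·3·9}·(+1)^3·(+1)^1 = -1.
|Ram(969969, -74613)| = 4, even; anisotropic at {7, 11, 13, 19}.

[7, 11, 13, 19]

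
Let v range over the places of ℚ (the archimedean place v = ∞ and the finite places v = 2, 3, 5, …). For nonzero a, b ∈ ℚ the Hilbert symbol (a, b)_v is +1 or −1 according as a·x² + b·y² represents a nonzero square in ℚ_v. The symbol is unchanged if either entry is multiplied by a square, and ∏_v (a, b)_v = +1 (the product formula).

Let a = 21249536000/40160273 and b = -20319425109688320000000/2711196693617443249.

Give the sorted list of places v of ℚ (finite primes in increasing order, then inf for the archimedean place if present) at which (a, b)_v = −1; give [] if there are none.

[2, 17]

(a, b) ≡ (595, -5) mod (ℚ^×)²; places V = {2, 3, 5, 7, 11, 17, 29, 41, 53, ∞}.
(a,b)_17: α=-1, u≡1; β=-2, v≡14 (mod 17); (1|17)=+1, (14|17)=-1; sign (−1)^0·+1^-2·-1^-1 = -1.
(a,b)_5: α=3, u≡1; β=7, v≡1 (mod 5); (1|5)=+1, (1|5)=+1; sign (−1)^0·+1^7·+1^3 = +1.
(a,b)_29: α=-2, u≡27; β=-4, v≡6 (mod 29); (27|29)=-1, (6|29)=+1; sign (−1)^0·-1^-4·+1^-2 = +1.
(a,b)_53: α=-2, u≡2; β=-4, v≡12 (mod 53); (2|53)=-1, (12|53)=-1; sign (−1)^0·-1^-4·-1^-2 = +1.
(a,b)_∞: sgn(595)=+, sgn(-5)=−, so +1.
(a,b)_11: α=2, u≡1; β=4, v≡6 (mod 11); (1|11)=+1, (6|11)=-1; sign (−1)^0·+1^4·-1^2 = +1.
(a,b)_3: α=0, u≡1; β=2, v≡1 (mod 3); (1|3)=+1, (1|3)=+1; sign (−1)^0·+1^2·+1^0 = +1.
(a,b)_41: α=0, u≡1; β=-2, v≡37 (mod 41); (1|41)=+1, (37|41)=+1; sign (−1)^0·+1^-2·+1^0 = +1.
(a,b)_7: α=3, u≡2; β=6, v≡2 (mod 7); (2|7)=+1, (2|7)=+1; sign (−1)^0·+1^6·+1^3 = +1.
(a,b)_2: α=12, β=24; u≡3, v≡3 (mod 8); ε(u)ε(v)=1·1, αω(v)=12·1, βω(u)=24·1; sum ≡ 1  ⇒  -1.
|Ram(595, -5)| = 2, even; anisotropic at {2, 17}.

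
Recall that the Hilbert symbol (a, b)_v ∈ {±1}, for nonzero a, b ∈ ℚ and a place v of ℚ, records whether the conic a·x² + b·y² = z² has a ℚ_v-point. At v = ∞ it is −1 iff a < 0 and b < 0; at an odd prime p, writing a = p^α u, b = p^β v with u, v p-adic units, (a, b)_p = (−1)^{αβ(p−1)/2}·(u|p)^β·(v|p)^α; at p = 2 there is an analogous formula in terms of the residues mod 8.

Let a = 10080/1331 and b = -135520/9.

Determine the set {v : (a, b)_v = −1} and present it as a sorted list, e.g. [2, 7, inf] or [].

[2, 11]

Mod squares: a ≡ 770, b ≡ -70. Check v ∈ {∞, 2, 3, 5, 7, 11}.
v=2: v_2(a)=5, v_2(b)=5; units ≡ 1, 5 (mod 8); ε·ε+αω+βω = 0·0+5·1+5·0 ≡ 1  ⇒  (a,b)_2 = -1.
v=3: a=3^2·(≡2), b=3^-2·(≡2) mod 3; (2|3)=-1, (2|3)=-1; (−1)^{2·-2·1}·(-1)^-2·(-1)^2 = +1.
v=5: a=5^1·(≡1), b=5^1·(≡4) mod 5; (1|5)=+1, (4|5)=+1; (−1)^{1·1·2}·(+1)^1·(+1)^1 = +1.
v=11: a=11^-3·(≡4), b=11^2·(≡10) mod 11; (4|11)=+1, (10|11)=-1; (−1)^{-3·2·5}·(+1)^2·(-1)^-3 = -1.
v=∞: 770 > 0 and -70 < 0  ⇒  (a,b)_∞ = +1.
v=7: a=7^1·(≡5), b=7^1·(≡1) mod 7; (5|7)=-1, (1|7)=+1; (−1)^{1·1·3}·(-1)^1·(+1)^1 = +1.
(770, -70 / ℚ) ramifies at {2, 11}: a division algebra.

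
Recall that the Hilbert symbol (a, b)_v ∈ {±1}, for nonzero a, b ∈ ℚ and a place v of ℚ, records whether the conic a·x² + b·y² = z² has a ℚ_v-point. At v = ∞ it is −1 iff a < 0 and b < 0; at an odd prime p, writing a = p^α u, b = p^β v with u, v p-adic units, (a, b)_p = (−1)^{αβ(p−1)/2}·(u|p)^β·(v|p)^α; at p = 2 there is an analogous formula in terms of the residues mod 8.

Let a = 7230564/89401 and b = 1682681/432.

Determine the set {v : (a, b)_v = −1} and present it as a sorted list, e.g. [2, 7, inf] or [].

[3, 7]

Mod squares: a ≡ 209, b ≡ 3003. Check v ∈ {∞, 2, 3, 7, 11, 13, 19, 23, 31, 41}.
v=13: a=13^-2·(≡9), b=13^1·(≡3) mod 13; (9|13)=+1, (3|13)=+1; (−1)^{-2·1·6}·(+1)^1·(+1)^-2 = +1.
v=2: v_2(a)=2, v_2(b)=-4; units ≡ 1, 3 (mod 8); ε·ε+αω+βω = 0·1+2·1+-4·0 ≡ 0  ⇒  (a,b)_2 = +1.
v=3: a=3^2·(≡2), b=3^-3·(≡2) mod 3; (2|3)=-1, (2|3)=-1; (−1)^{2·-3·1}·(-1)^-3·(-1)^2 = -1.
v=∞: 209 > 0 and 3003 > 0  ⇒  (a,b)_∞ = +1.
v=31: a=31^2·(≡3), b=31^0·(≡15) mod 31; (3|31)=-1, (15|31)=-1; (−1)^{2·0·15}·(-1)^0·(-1)^2 = +1.
v=19: a=19^1·(≡4), b=19^0·(≡7) mod 19; (4|19)=+1, (7|19)=+1; (−1)^{1·0·9}·(+1)^0·(+1)^1 = +1.
v=7: a=7^0·(≡3), b=7^1·(≡2) mod 7; (3|7)=-1, (2|7)=+1; (−1)^{0·1·3}·(-1)^1·(+1)^0 = -1.
v=23: a=23^-2·(≡1), b=23^0·(≡9) mod 23; (1|23)=+1, (9|23)=+1; (−1)^{-2·0·11}·(+1)^0·(+1)^-2 = +1.
v=41: a=41^0·(≡18), b=41^2·(≡25) mod 41; (18|41)=+1, (25|41)=+1; (−1)^{0·2·20}·(+1)^2·(+1)^0 = +1.
v=11: a=11^1·(≡2), b=11^1·(≡9) mod 11; (2|11)=-1, (9|11)=+1; (−1)^{1·1·5}·(-1)^1·(+1)^1 = +1.
|Ram(209, 3003)| = 2, even; anisotropic at {3, 7}.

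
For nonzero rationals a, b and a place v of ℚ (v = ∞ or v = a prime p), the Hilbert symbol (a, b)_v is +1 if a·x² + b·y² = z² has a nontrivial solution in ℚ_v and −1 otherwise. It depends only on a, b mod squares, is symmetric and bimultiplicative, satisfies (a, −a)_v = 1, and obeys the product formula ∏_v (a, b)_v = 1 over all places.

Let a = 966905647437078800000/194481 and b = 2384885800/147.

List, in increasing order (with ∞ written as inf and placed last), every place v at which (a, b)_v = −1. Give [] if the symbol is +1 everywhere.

[2, 3, 17, 31]

(a, b) ≡ (170, 2046) mod (ℚ^×)²; places V = {2, 3, 5, 7, 11, 17, 31, ∞}.
(a,b)_17: α=5, u≡11; β=2, v≡7 (mod 17); (11|17)=-1, (7|17)=-1; sign (−1)^0·-1^2·-1^5 = -1.
(a,b)_3: α=-4, u≡2; β=-1, v≡1 (mod 3); (2|3)=-1, (1|3)=+1; sign (−1)^0·-1^-1·+1^-4 = -1.
(a,b)_7: α=-4, u≡1; β=-2, v≡1 (mod 7); (1|7)=+1, (1|7)=+1; sign (−1)^0·+1^-2·+1^-4 = +1.
(a,b)_11: α=6, u≡5; β=3, v≡8 (mod 11); (5|11)=+1, (8|11)=-1; sign (−1)^0·+1^3·-1^6 = +1.
(a,b)_5: α=5, u≡1; β=2, v≡1 (mod 5); (1|5)=+1, (1|5)=+1; sign (−1)^0·+1^2·+1^5 = +1.
(a,b)_2: α=7, β=3; u≡5, v≡7 (mod 8); ε(u)ε(v)=0·1, αω(v)=7·0, βω(u)=3·1; sum ≡ 1  ⇒  -1.
(a,b)_∞: sgn(170)=+, sgn(2046)=+, so +1.
(a,b)_31: α=2, u≡6; β=1, v≡4 (mod 31); (6|31)=-1, (4|31)=+1; sign (−1)^0·-1^1·+1^2 = -1.
(170, 2046 / ℚ) ramifies at {2, 3, 17, 31}: a division algebra.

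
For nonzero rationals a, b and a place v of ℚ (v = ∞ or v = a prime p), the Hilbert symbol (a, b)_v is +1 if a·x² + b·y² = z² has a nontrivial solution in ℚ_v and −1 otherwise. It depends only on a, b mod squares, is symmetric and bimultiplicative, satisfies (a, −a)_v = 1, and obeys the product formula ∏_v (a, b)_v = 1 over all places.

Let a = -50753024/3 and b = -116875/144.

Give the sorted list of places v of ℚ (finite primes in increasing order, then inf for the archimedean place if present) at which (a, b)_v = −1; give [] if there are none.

[2, 3, 11, inf]

Mod squares: a ≡ -42, b ≡ -187. Check v ∈ {∞, 2, 3, 5, 7, 11, 17}.
v=3: a=3^-1·(≡1), b=3^-2·(≡2) mod 3; (1|3)=+1, (2|3)=-1; (−1)^{-1·-2·1}·(+1)^-2·(-1)^-1 = -1.
v=7: a=7^3·(≡4), b=7^0·(≡1) mod 7; (4|7)=+1, (1|7)=+1; (−1)^{3·0·3}·(+1)^0·(+1)^3 = +1.
v=∞: -42 < 0 and -187 < 0  ⇒  (a,b)_∞ = -1.
v=5: a=5^0·(≡2), b=5^4·(≡2) mod 5; (2|5)=-1, (2|5)=-1; (−1)^{0·4·2}·(-1)^4·(-1)^0 = +1.
v=11: a=11^0·(≡10), b=11^1·(≡1) mod 11; (10|11)=-1, (1|11)=+1; (−1)^{0·1·5}·(-1)^1·(+1)^0 = -1.
v=17: a=17^2·(≡15), b=17^1·(≡14) mod 17; (15|17)=+1, (14|17)=-1; (−1)^{2·1·8}·(+1)^1·(-1)^2 = +1.
v=2: v_2(a)=9, v_2(b)=-4; units ≡ 3, 5 (mod 8); ε·ε+αω+βω = 1·0+9·1+-4·1 ≡ 1  ⇒  (a,b)_2 = -1.
|Ram(-42, -187)| = 4, even; anisotropic at {2, 3, 11, ∞}.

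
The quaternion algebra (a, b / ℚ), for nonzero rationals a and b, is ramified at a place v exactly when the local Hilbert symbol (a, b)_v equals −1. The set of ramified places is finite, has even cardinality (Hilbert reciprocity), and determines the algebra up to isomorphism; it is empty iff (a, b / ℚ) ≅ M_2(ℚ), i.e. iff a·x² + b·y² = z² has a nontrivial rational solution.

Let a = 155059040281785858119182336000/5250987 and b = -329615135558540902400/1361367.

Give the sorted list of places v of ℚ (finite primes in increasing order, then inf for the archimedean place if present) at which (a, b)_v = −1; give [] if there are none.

(a, b) ≡ (355395, -77) mod (ℚ^×)²; places V = {2, 3, 5, 7, 11, 19, 29, 43, ∞}.
(a,b)_7: α=-4, u≡5; β=-5, v≡5 (mod 7); (5|7)=-1, (5|7)=-1; sign (−1)^0·-1^-5·-1^-4 = -1.
(a,b)_∞: sgn(355395)=+, sgn(-77)=−, so +1.
(a,b)_43: α=3, u≡11; β=2, v≡31 (mod 43); (11|43)=+1, (31|43)=+1; sign (−1)^0·+1^2·+1^3 = +1.
(a,b)_29: α=3, u≡15; β=2, v≡14 (mod 29); (15|29)=-1, (14|29)=-1; sign (−1)^0·-1^2·-1^3 = -1.
(a,b)_19: α=9, u≡5; β=6, v≡12 (mod 19); (5|19)=+1, (12|19)=-1; sign (−1)^0·+1^6·-1^9 = -1.
(a,b)_3: α=-7, u≡1; β=-4, v≡1 (mod 3); (1|3)=+1, (1|3)=+1; sign (−1)^0·+1^-4·+1^-7 = +1.
(a,b)_5: α=3, u≡4; β=2, v≡2 (mod 5); (4|5)=+1, (2|5)=-1; sign (−1)^0·+1^2·-1^3 = -1.
(a,b)_11: α=2, u≡10; β=1, v≡4 (mod 11); (10|11)=-1, (4|11)=+1; sign (−1)^0·-1^1·+1^2 = -1.
(a,b)_2: α=14, β=14; u≡3, v≡3 (mod 8); ε(u)ε(v)=1·1, αω(v)=14·1, βω(u)=14·1; sum ≡ 1  ⇒  -1.
|Ram(355395, -77)| = 6, even; anisotropic at {2, 5, 7, 11, 19, 29}.

[2, 5, 7, 11, 19, 29]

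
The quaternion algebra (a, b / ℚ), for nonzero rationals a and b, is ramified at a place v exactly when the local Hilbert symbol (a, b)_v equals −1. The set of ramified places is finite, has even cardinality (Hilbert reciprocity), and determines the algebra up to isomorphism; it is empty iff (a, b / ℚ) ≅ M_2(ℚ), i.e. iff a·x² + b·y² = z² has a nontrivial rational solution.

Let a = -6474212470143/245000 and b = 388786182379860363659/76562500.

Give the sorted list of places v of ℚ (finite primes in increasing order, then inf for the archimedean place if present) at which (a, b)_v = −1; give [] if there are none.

[2, 11, 29, 41]

(a, b) ≡ (-102254, 11) mod (ℚ^×)²; places V = {2, 3, 5, 7, 11, 29, 31, 41, 43, ∞}.
(a,b)_11: α=4, u≡10; β=5, v≡9 (mod 11); (10|11)=-1, (9|11)=+1; sign (−1)^0·-1^5·+1^4 = -1.
(a,b)_29: α=1, u≡8; β=2, v≡10 (mod 29); (8|29)=-1, (10|29)=-1; sign (−1)^0·-1^2·-1^1 = -1.
(a,b)_41: α=1, u≡12; β=2, v≡29 (mod 41); (12|41)=-1, (29|41)=-1; sign (−1)^0·-1^2·-1^1 = -1.
(a,b)_3: α=2, u≡1; β=0, v≡2 (mod 3); (1|3)=+1, (2|3)=-1; sign (−1)^0·+1^0·-1^2 = +1.
(a,b)_∞: sgn(-102254)=−, sgn(11)=+, so +1.
(a,b)_31: α=2, u≡27; β=4, v≡6 (mod 31); (27|31)=-1, (6|31)=-1; sign (−1)^0·-1^4·-1^2 = +1.
(a,b)_7: α=-2, u≡1; β=-2, v≡4 (mod 7); (1|7)=+1, (4|7)=+1; sign (−1)^0·+1^-2·+1^-2 = +1.
(a,b)_5: α=-4, u≡1; β=-8, v≡4 (mod 5); (1|5)=+1, (4|5)=+1; sign (−1)^0·+1^-8·+1^-4 = +1.
(a,b)_43: α=1, u≡37; β=2, v≡36 (mod 43); (37|43)=-1, (36|43)=+1; sign (−1)^0·-1^2·+1^1 = +1.
(a,b)_2: α=-3, β=-2; u≡1, v≡3 (mod 8); ε(u)ε(v)=0·1, αω(v)=-3·1, βω(u)=-2·0; sum ≡ 1  ⇒  -1.
|Ram(-102254, 11)| = 4, even; anisotropic at {2, 11, 29, 41}.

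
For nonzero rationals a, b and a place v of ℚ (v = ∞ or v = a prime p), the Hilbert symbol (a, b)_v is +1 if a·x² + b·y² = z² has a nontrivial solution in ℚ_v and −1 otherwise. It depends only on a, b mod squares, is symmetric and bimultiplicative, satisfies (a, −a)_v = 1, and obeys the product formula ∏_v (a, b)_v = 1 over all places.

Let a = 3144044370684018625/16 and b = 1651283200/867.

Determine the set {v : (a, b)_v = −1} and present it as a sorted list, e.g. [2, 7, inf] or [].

[7, 29, 31, 41]

(a, b) ≡ (145, 774039) mod (ℚ^×)²; places V = {2, 3, 5, 7, 17, 29, 31, 41, 47, ∞}.
(a,b)_47: α=2, u≡18; β=0, v≡45 (mod 47); (18|47)=+1, (45|47)=-1; sign (−1)^0·+1^0·-1^2 = +1.
(a,b)_17: α=2, u≡2; β=-2, v≡5 (mod 17); (2|17)=+1, (5|17)=-1; sign (−1)^0·+1^-2·-1^2 = +1.
(a,b)_5: α=3, u≡4; β=2, v≡4 (mod 5); (4|5)=+1, (4|5)=+1; sign (−1)^0·+1^2·+1^3 = +1.
(a,b)_41: α=2, u≡12; β=1, v≡27 (mod 41); (12|41)=-1, (27|41)=-1; sign (−1)^0·-1^1·-1^2 = -1.
(a,b)_31: α=2, u≡30; β=1, v≡7 (mod 31); (30|31)=-1, (7|31)=+1; sign (−1)^0·-1^1·+1^2 = -1.
(a,b)_3: α=0, u≡1; β=-1, v≡1 (mod 3); (1|3)=+1, (1|3)=+1; sign (−1)^0·+1^-1·+1^0 = +1.
(a,b)_7: α=0, u≡6; β=1, v≡6 (mod 7); (6|7)=-1, (6|7)=-1; sign (−1)^0·-1^1·-1^0 = -1.
(a,b)_29: α=3, u≡4; β=1, v≡11 (mod 29); (4|29)=+1, (11|29)=-1; sign (−1)^0·+1^1·-1^3 = -1.
(a,b)_2: α=-4, β=8; u≡1, v≡7 (mod 8); ε(u)ε(v)=0·1, αω(v)=-4·0, βω(u)=8·0; sum ≡ 0  ⇒  +1.
(a,b)_∞: sgn(145)=+, sgn(774039)=+, so +1.
Ram(145, 774039) = {7, 29, 31, 41}; no ℚ_7-point on the conic.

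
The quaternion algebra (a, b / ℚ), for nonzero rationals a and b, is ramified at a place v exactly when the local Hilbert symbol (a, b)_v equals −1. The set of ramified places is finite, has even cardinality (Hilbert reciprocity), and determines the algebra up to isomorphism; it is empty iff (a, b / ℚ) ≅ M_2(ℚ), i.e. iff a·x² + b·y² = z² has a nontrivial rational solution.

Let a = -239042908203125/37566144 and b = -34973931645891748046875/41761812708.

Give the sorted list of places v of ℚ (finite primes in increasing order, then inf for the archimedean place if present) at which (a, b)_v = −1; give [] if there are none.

[3, 23, 37, inf]

(a, b) ≡ (-55, -1825395) mod (ℚ^×)²; places V = {2, 3, 5, 7, 11, 13, 23, 37, ∞}.
(a,b)_23: α=2, u≡10; β=5, v≡12 (mod 23); (10|23)=-1, (12|23)=+1; sign (−1)^0·-1^5·+1^2 = -1.
(a,b)_7: α=-2, u≡1; β=-4, v≡2 (mod 7); (1|7)=+1, (2|7)=+1; sign (−1)^0·+1^-4·+1^-2 = +1.
(a,b)_13: α=2, u≡3; β=3, v≡7 (mod 13); (3|13)=+1, (7|13)=-1; sign (−1)^0·+1^3·-1^2 = +1.
(a,b)_11: α=-3, u≡2; β=-5, v≡5 (mod 11); (2|11)=-1, (5|11)=+1; sign (−1)^1·-1^-5·+1^-3 = +1.
(a,b)_37: α=2, u≡24; β=3, v≡29 (mod 37); (24|37)=-1, (29|37)=-1; sign (−1)^0·-1^3·-1^2 = -1.
(a,b)_∞: sgn(-55)=−, sgn(-1825395)=−, so -1.
(a,b)_5: α=9, u≡4; β=11, v≡4 (mod 5); (4|5)=+1, (4|5)=+1; sign (−1)^0·+1^11·+1^9 = +1.
(a,b)_2: α=-6, β=-2; u≡1, v≡5 (mod 8); ε(u)ε(v)=0·0, αω(v)=-6·1, βω(u)=-2·0; sum ≡ 0  ⇒  +1.
(a,b)_3: α=-2, u≡2; β=-3, v≡1 (mod 3); (2|3)=-1, (1|3)=+1; sign (−1)^0·-1^-3·+1^-2 = -1.
|Ram(-55, -1825395)| = 4, even; anisotropic at {3, 23, 37, ∞}.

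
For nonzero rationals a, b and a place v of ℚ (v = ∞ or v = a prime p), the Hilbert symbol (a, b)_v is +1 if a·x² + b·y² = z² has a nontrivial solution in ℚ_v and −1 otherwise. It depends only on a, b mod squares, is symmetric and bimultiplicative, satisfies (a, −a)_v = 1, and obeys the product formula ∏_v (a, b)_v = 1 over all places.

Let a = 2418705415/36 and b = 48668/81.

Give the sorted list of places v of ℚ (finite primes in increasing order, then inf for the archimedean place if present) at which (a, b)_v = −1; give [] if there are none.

[2, 5]

Mod squares: a ≡ 136735, b ≡ 23. Check v ∈ {∞, 2, 3, 5, 7, 19, 23, 29, 41}.
v=23: a=23^1·(≡7), b=23^3·(≡8) mod 23; (7|23)=-1, (8|23)=+1; (−1)^{1·3·11}·(-1)^3·(+1)^1 = +1.
v=2: v_2(a)=-2, v_2(b)=2; units ≡ 7, 7 (mod 8); ε·ε+αω+βω = 1·1+-2·0+2·0 ≡ 1  ⇒  (a,b)_2 = -1.
v=19: a=19^2·(≡6), b=19^0·(≡17) mod 19; (6|19)=+1, (17|19)=+1; (−1)^{2·0·9}·(+1)^0·(+1)^2 = +1.
v=3: a=3^-2·(≡1), b=3^-4·(≡2) mod 3; (1|3)=+1, (2|3)=-1; (−1)^{-2·-4·1}·(+1)^-4·(-1)^-2 = +1.
v=7: a=7^2·(≡2), b=7^0·(≡1) mod 7; (2|7)=+1, (1|7)=+1; (−1)^{2·0·3}·(+1)^0·(+1)^2 = +1.
v=29: a=29^1·(≡10), b=29^0·(≡28) mod 29; (10|29)=-1, (28|29)=+1; (−1)^{1·0·14}·(-1)^0·(+1)^1 = +1.
v=5: a=5^1·(≡3), b=5^0·(≡3) mod 5; (3|5)=-1, (3|5)=-1; (−1)^{1·0·2}·(-1)^0·(-1)^1 = -1.
v=∞: 136735 > 0 and 23 > 0  ⇒  (a,b)_∞ = +1.
v=41: a=41^1·(≡7), b=41^0·(≡40) mod 41; (7|41)=-1, (40|41)=+1; (−1)^{1·0·20}·(-1)^0·(+1)^1 = +1.
(136735, 23 / ℚ) ramifies at {2, 5}: a division algebra.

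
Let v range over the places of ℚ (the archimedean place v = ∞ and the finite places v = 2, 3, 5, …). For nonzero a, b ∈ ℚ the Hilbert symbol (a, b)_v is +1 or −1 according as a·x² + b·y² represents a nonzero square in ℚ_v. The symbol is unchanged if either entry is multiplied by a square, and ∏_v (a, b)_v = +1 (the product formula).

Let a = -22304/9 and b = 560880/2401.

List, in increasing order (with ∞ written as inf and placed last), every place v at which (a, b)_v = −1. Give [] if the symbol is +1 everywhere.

Mod squares: a ≡ -1394, b ≡ 3895. Check v ∈ {∞, 2, 3, 5, 7, 17, 19, 41}.
v=5: a=5^0·(≡4), b=5^1·(≡1) mod 5; (4|5)=+1, (1|5)=+1; (−1)^{0·1·2}·(+1)^1·(+1)^0 = +1.
v=17: a=17^1·(≡11), b=17^0·(≡4) mod 17; (11|17)=-1, (4|17)=+1; (−1)^{1·0·8}·(-1)^0·(+1)^1 = +1.
v=41: a=41^1·(≡17), b=41^1·(≡19) mod 41; (17|41)=-1, (19|41)=-1; (−1)^{1·1·20}·(-1)^1·(-1)^1 = +1.
v=3: a=3^-2·(≡1), b=3^2·(≡1) mod 3; (1|3)=+1, (1|3)=+1; (−1)^{-2·2·1}·(+1)^2·(+1)^-2 = +1.
v=7: a=7^0·(≡6), b=7^-4·(≡5) mod 7; (6|7)=-1, (5|7)=-1; (−1)^{0·-4·3}·(-1)^-4·(-1)^0 = +1.
v=19: a=19^0·(≡15), b=19^1·(≡10) mod 19; (15|19)=-1, (10|19)=-1; (−1)^{0·1·9}·(-1)^1·(-1)^0 = -1.
v=2: v_2(a)=5, v_2(b)=4; units ≡ 7, 7 (mod 8); ε·ε+αω+βω = 1·1+5·0+4·0 ≡ 1  ⇒  (a,b)_2 = -1.
v=∞: -1394 < 0 and 3895 > 0  ⇒  (a,b)_∞ = +1.
(-1394, 3895 / ℚ) ramifies at {2, 19}: a division algebra.

[2, 19]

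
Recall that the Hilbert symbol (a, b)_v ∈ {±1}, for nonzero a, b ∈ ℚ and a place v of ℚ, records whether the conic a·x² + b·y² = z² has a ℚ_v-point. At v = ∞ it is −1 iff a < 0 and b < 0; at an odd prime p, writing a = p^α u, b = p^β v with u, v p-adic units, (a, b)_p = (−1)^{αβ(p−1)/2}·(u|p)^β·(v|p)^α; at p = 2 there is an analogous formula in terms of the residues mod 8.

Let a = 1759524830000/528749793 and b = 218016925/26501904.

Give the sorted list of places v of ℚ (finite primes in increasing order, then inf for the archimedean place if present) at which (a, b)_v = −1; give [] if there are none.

[7, 17]

(a, b) ≡ (3451, 493) mod (ℚ^×)²; places V = {2, 3, 5, 7, 11, 13, 17, 19, 29, ∞}.
(a,b)_5: α=4, u≡1; β=2, v≡3 (mod 5); (1|5)=+1, (3|5)=-1; sign (−1)^0·+1^2·-1^4 = +1.
(a,b)_11: α=-2, u≡6; β=-2, v≡9 (mod 11); (6|11)=-1, (9|11)=+1; sign (−1)^0·-1^-2·+1^-2 = +1.
(a,b)_17: α=-1, u≡4; β=1, v≡11 (mod 17); (4|17)=+1, (11|17)=-1; sign (−1)^0·+1^1·-1^-1 = -1.
(a,b)_2: α=4, β=-4; u≡3, v≡5 (mod 8); ε(u)ε(v)=1·0, αω(v)=4·1, βω(u)=-4·1; sum ≡ 0  ⇒  +1.
(a,b)_3: α=-2, u≡1; β=-4, v≡1 (mod 3); (1|3)=+1, (1|3)=+1; sign (−1)^0·+1^-4·+1^-2 = +1.
(a,b)_∞: sgn(3451)=+, sgn(493)=+, so +1.
(a,b)_19: α=2, u≡10; β=2, v≡10 (mod 19); (10|19)=-1, (10|19)=-1; sign (−1)^0·-1^2·-1^2 = +1.
(a,b)_13: α=-4, u≡2; β=-2, v≡10 (mod 13); (2|13)=-1, (10|13)=+1; sign (−1)^0·-1^-2·+1^-4 = +1.
(a,b)_29: α=1, u≡21; β=1, v≡11 (mod 29); (21|29)=-1, (11|29)=-1; sign (−1)^0·-1^1·-1^1 = +1.
(a,b)_7: α=5, u≡6; β=2, v≡3 (mod 7); (6|7)=-1, (3|7)=-1; sign (−1)^0·-1^2·-1^5 = -1.
(3451, 493 / ℚ) ramifies at {7, 17}: a division algebra.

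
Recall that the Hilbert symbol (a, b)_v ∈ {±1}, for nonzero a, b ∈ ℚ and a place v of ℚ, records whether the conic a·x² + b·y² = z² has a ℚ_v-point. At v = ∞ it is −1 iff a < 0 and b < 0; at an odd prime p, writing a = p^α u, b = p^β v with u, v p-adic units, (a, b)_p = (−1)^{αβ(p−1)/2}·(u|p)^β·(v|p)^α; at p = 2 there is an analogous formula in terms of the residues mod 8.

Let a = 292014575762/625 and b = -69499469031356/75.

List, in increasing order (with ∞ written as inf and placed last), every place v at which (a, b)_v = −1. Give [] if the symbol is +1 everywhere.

[2, 3]

(a, b) ≡ (2, -357) mod (ℚ^×)²; places V = {2, 3, 5, 7, 13, 17, 19, ∞}.
(a,b)_19: α=2, u≡14; β=2, v≡5 (mod 19); (14|19)=-1, (5|19)=+1; sign (−1)^0·-1^2·+1^2 = +1.
(a,b)_2: α=1, β=2; u≡1, v≡3 (mod 8); ε(u)ε(v)=0·1, αω(v)=1·1, βω(u)=2·0; sum ≡ 1  ⇒  -1.
(a,b)_13: α=4, u≡2; β=4, v≡7 (mod 13); (2|13)=-1, (7|13)=-1; sign (−1)^0·-1^4·-1^4 = +1.
(a,b)_17: α=2, u≡4; β=3, v≡15 (mod 17); (4|17)=+1, (15|17)=+1; sign (−1)^0·+1^3·+1^2 = +1.
(a,b)_∞: sgn(2)=+, sgn(-357)=−, so +1.
(a,b)_3: α=0, u≡2; β=-1, v≡1 (mod 3); (2|3)=-1, (1|3)=+1; sign (−1)^0·-1^-1·+1^0 = -1.
(a,b)_7: α=2, u≡1; β=3, v≡6 (mod 7); (1|7)=+1, (6|7)=-1; sign (−1)^0·+1^3·-1^2 = +1.
(a,b)_5: α=-4, u≡2; β=-2, v≡3 (mod 5); (2|5)=-1, (3|5)=-1; sign (−1)^0·-1^-2·-1^-4 = +1.
|Ram(2, -357)| = 2, even; anisotropic at {2, 3}.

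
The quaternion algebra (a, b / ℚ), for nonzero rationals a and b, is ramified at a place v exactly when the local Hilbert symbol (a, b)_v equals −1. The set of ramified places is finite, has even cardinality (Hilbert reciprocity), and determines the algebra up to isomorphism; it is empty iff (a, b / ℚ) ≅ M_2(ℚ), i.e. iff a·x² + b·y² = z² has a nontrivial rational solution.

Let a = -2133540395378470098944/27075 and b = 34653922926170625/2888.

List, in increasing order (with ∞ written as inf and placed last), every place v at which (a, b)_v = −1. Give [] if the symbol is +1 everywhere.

Mod squares: a ≡ -10711151682, b ≡ 1034594. Check v ∈ {∞, 2, 3, 5, 7, 11, 17, 19, 29, 31, 37, 41}.
v=7: a=7^5·(≡5), b=7^2·(≡1) mod 7; (5|7)=-1, (1|7)=+1; (−1)^{5·2·3}·(-1)^2·(+1)^5 = +1.
v=17: a=17^3·(≡5), b=17^2·(≡4) mod 17; (5|17)=-1, (4|17)=+1; (−1)^{3·2·8}·(-1)^2·(+1)^3 = +1.
v=5: a=5^-2·(≡2), b=5^4·(≡1) mod 5; (2|5)=-1, (1|5)=+1; (−1)^{-2·4·2}·(-1)^4·(+1)^-2 = +1.
v=31: a=31^1·(≡1), b=31^1·(≡9) mod 31; (1|31)=+1, (9|31)=+1; (−1)^{1·1·15}·(+1)^1·(+1)^1 = -1.
v=41: a=41^1·(≡29), b=41^1·(≡11) mod 41; (29|41)=-1, (11|41)=-1; (−1)^{1·1·20}·(-1)^1·(-1)^1 = +1.
v=3: a=3^-1·(≡1), b=3^2·(≡2) mod 3; (1|3)=+1, (2|3)=-1; (−1)^{-1·2·1}·(+1)^2·(-1)^-1 = -1.
v=∞: -10711151682 < 0 and 1034594 > 0  ⇒  (a,b)_∞ = +1.
v=29: a=29^3·(≡3), b=29^2·(≡18) mod 29; (3|29)=-1, (18|29)=-1; (−1)^{3·2·14}·(-1)^2·(-1)^3 = -1.
v=19: a=19^-2·(≡18), b=19^-2·(≡16) mod 19; (18|19)=-1, (16|19)=+1; (−1)^{-2·-2·9}·(-1)^-2·(+1)^-2 = +1.
v=11: a=11^1·(≡3), b=11^1·(≡1) mod 11; (3|11)=+1, (1|11)=+1; (−1)^{1·1·5}·(+1)^1·(+1)^1 = -1.
v=2: v_2(a)=11, v_2(b)=-3; units ≡ 7, 1 (mod 8); ε·ε+αω+βω = 1·0+11·0+-3·0 ≡ 0  ⇒  (a,b)_2 = +1.
v=37: a=37^1·(≡12), b=37^1·(≡9) mod 37; (12|37)=+1, (9|37)=+1; (−1)^{1·1·18}·(+1)^1·(+1)^1 = +1.
Ram(-10711151682, 1034594) = {3, 11, 29, 31}; no ℚ_3-point on the conic.

[3, 11, 29, 31]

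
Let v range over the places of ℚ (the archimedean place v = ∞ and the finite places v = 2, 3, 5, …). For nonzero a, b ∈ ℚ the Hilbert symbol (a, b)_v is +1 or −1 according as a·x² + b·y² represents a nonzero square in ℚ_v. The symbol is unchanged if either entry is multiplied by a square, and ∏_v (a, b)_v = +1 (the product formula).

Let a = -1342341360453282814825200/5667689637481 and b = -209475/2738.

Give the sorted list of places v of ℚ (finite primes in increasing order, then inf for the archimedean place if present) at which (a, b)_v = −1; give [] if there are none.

Mod squares: a ≡ -143, b ≡ -38. Check v ∈ {∞, 2, 3, 5, 7, 11, 13, 19, 23, 37, 47}.
v=23: a=23^2·(≡4), b=23^0·(≡9) mod 23; (4|23)=+1, (9|23)=+1; (−1)^{2·0·11}·(+1)^0·(+1)^2 = +1.
v=13: a=13^1·(≡7), b=13^0·(≡9) mod 13; (7|13)=-1, (9|13)=+1; (−1)^{1·0·6}·(-1)^0·(+1)^1 = +1.
v=19: a=19^4·(≡11), b=19^1·(≡7) mod 19; (11|19)=+1, (7|19)=+1; (−1)^{4·1·9}·(+1)^1·(+1)^4 = +1.
v=2: v_2(a)=4, v_2(b)=-1; units ≡ 1, 5 (mod 8); ε·ε+αω+βω = 0·0+4·1+-1·0 ≡ 0  ⇒  (a,b)_2 = +1.
v=5: a=5^2·(≡2), b=5^2·(≡2) mod 5; (2|5)=-1, (2|5)=-1; (−1)^{2·2·2}·(-1)^2·(-1)^2 = +1.
v=7: a=7^8·(≡4), b=7^2·(≡2) mod 7; (4|7)=+1, (2|7)=+1; (−1)^{8·2·3}·(+1)^2·(+1)^8 = +1.
v=11: a=11^1·(≡3), b=11^0·(≡2) mod 11; (3|11)=+1, (2|11)=-1; (−1)^{1·0·5}·(+1)^0·(-1)^1 = -1.
v=37: a=37^-6·(≡6), b=37^-2·(≡28) mod 37; (6|37)=-1, (28|37)=+1; (−1)^{-6·-2·18}·(-1)^-2·(+1)^-6 = +1.
v=∞: -143 < 0 and -38 < 0  ⇒  (a,b)_∞ = -1.
v=47: a=47^-2·(≡31), b=47^0·(≡16) mod 47; (31|47)=-1, (16|47)=+1; (−1)^{-2·0·23}·(-1)^0·(+1)^-2 = +1.
v=3: a=3^10·(≡1), b=3^2·(≡1) mod 3; (1|3)=+1, (1|3)=+1; (−1)^{10·2·1}·(+1)^2·(+1)^10 = +1.
Ram(-143, -38) = {11, ∞}; no ℚ_11-point on the conic.

[11, inf]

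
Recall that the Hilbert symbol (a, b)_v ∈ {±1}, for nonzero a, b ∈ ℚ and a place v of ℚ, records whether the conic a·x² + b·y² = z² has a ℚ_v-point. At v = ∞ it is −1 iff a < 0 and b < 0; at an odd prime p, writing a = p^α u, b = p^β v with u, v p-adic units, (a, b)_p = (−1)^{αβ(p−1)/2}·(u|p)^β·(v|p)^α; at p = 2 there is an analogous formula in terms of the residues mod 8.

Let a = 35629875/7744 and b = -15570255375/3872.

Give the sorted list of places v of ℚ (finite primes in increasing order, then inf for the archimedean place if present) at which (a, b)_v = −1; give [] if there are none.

[2, 17]

(a, b) ≡ (1955, -3230) mod (ℚ^×)²; places V = {2, 3, 5, 11, 17, 19, 23, ∞}.
(a,b)_3: α=6, u≡2; β=6, v≡1 (mod 3); (2|3)=-1, (1|3)=+1; sign (−1)^0·-1^6·+1^6 = +1.
(a,b)_11: α=-2, u≡8; β=-2, v≡4 (mod 11); (8|11)=-1, (4|11)=+1; sign (−1)^0·-1^-2·+1^-2 = +1.
(a,b)_∞: sgn(1955)=+, sgn(-3230)=−, so +1.
(a,b)_19: α=0, u≡1; β=1, v≡11 (mod 19); (1|19)=+1, (11|19)=+1; sign (−1)^0·+1^1·+1^0 = +1.
(a,b)_17: α=1, u≡9; β=1, v≡5 (mod 17); (9|17)=+1, (5|17)=-1; sign (−1)^0·+1^1·-1^1 = -1.
(a,b)_2: α=-6, β=-5; u≡3, v≡1 (mod 8); ε(u)ε(v)=1·0, αω(v)=-6·0, βω(u)=-5·1; sum ≡ 1  ⇒  -1.
(a,b)_23: α=1, u≡9; β=2, v≡3 (mod 23); (9|23)=+1, (3|23)=+1; sign (−1)^0·+1^2·+1^1 = +1.
(a,b)_5: α=3, u≡1; β=3, v≡1 (mod 5); (1|5)=+1, (1|5)=+1; sign (−1)^0·+1^3·+1^3 = +1.
|Ram(1955, -3230)| = 2, even; anisotropic at {2, 17}.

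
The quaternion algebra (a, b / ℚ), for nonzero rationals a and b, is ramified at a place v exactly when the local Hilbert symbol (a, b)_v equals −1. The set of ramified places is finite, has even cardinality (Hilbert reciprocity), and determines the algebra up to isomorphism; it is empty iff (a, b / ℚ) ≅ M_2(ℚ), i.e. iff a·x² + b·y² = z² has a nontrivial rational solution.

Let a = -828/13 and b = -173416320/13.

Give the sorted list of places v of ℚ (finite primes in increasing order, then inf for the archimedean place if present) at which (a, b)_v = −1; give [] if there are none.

[2, 17, 23, inf]

(a, b) ≡ (-299, -3913910) mod (ℚ^×)²; places V = {2, 3, 5, 7, 11, 13, 17, 23, ∞}.
(a,b)_17: α=0, u≡3; β=1, v≡2 (mod 17); (3|17)=-1, (2|17)=+1; sign (−1)^0·-1^1·+1^0 = -1.
(a,b)_2: α=2, β=7; u≡5, v≡5 (mod 8); ε(u)ε(v)=0·0, αω(v)=2·1, βω(u)=7·1; sum ≡ 1  ⇒  -1.
(a,b)_3: α=2, u≡1; β=2, v≡1 (mod 3); (1|3)=+1, (1|3)=+1; sign (−1)^0·+1^2·+1^2 = +1.
(a,b)_5: α=0, u≡4; β=1, v≡2 (mod 5); (4|5)=+1, (2|5)=-1; sign (−1)^0·+1^1·-1^0 = +1.
(a,b)_11: α=0, u≡4; β=1, v≡7 (mod 11); (4|11)=+1, (7|11)=-1; sign (−1)^0·+1^1·-1^0 = +1.
(a,b)_23: α=1, u≡22; β=1, v≡21 (mod 23); (22|23)=-1, (21|23)=-1; sign (−1)^1·-1^1·-1^1 = -1.
(a,b)_13: α=-1, u≡4; β=-1, v≡1 (mod 13); (4|13)=+1, (1|13)=+1; sign (−1)^0·+1^-1·+1^-1 = +1.
(a,b)_7: α=0, u≡2; β=1, v≡4 (mod 7); (2|7)=+1, (4|7)=+1; sign (−1)^0·+1^1·+1^0 = +1.
(a,b)_∞: sgn(-299)=−, sgn(-3913910)=−, so -1.
|Ram(-299, -3913910)| = 4, even; anisotropic at {2, 17, 23, ∞}.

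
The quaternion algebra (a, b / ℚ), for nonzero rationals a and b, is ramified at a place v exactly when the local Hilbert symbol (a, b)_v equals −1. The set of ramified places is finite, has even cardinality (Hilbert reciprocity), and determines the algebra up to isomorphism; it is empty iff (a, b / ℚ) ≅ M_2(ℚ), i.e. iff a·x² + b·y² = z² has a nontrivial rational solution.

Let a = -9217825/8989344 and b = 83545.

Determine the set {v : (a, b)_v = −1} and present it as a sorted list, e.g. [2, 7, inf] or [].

[5, 11, 13, 17, 31, 41]

Mod squares: a ≡ -18122, b ≡ 1705. Check v ∈ {∞, 2, 3, 5, 7, 11, 13, 17, 23, 31, 41}.
v=17: a=17^1·(≡10), b=17^0·(≡7) mod 17; (10|17)=-1, (7|17)=-1; (−1)^{1·0·8}·(-1)^0·(-1)^1 = -1.
v=23: a=23^2·(≡9), b=23^0·(≡9) mod 23; (9|23)=+1, (9|23)=+1; (−1)^{2·0·11}·(+1)^0·(+1)^2 = +1.
v=3: a=3^-2·(≡1), b=3^0·(≡1) mod 3; (1|3)=+1, (1|3)=+1; (−1)^{-2·0·1}·(+1)^0·(+1)^-2 = +1.
v=2: v_2(a)=-5, v_2(b)=0; units ≡ 3, 1 (mod 8); ε·ε+αω+βω = 1·0+-5·0+0·1 ≡ 0  ⇒  (a,b)_2 = +1.
v=7: a=7^-4·(≡1), b=7^2·(≡4) mod 7; (1|7)=+1, (4|7)=+1; (−1)^{-4·2·3}·(+1)^2·(+1)^-4 = +1.
v=31: a=31^0·(≡26), b=31^1·(≡29) mod 31; (26|31)=-1, (29|31)=-1; (−1)^{0·1·15}·(-1)^1·(-1)^0 = -1.
v=41: a=41^1·(≡5), b=41^0·(≡28) mod 41; (5|41)=+1, (28|41)=-1; (−1)^{1·0·20}·(+1)^0·(-1)^1 = -1.
v=5: a=5^2·(≡3), b=5^1·(≡4) mod 5; (3|5)=-1, (4|5)=+1; (−1)^{2·1·2}·(-1)^1·(+1)^2 = -1.
v=13: a=13^-1·(≡4), b=13^0·(≡7) mod 13; (4|13)=+1, (7|13)=-1; (−1)^{-1·0·6}·(+1)^0·(-1)^-1 = -1.
v=∞: -18122 < 0 and 1705 > 0  ⇒  (a,b)_∞ = +1.
v=11: a=11^0·(≡10), b=11^1·(≡5) mod 11; (10|11)=-1, (5|11)=+1; (−1)^{0·1·5}·(-1)^1·(+1)^0 = -1.
|Ram(-18122, 1705)| = 6, even; anisotropic at {5, 11, 13, 17, 31, 41}.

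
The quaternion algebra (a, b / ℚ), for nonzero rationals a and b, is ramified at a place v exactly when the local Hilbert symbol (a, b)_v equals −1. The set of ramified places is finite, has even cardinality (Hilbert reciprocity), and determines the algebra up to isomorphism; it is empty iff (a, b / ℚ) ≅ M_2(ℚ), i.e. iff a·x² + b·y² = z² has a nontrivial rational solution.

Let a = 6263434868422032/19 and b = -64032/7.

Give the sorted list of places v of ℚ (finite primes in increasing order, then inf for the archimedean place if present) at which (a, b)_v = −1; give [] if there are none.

[2, 7]

Mod squares: a ≡ 52003, b ≡ -28014. Check v ∈ {∞, 2, 3, 7, 17, 19, 23, 29}.
v=23: a=23^3·(≡5), b=23^1·(≡13) mod 23; (5|23)=-1, (13|23)=+1; (−1)^{3·1·11}·(-1)^1·(+1)^3 = +1.
v=3: a=3^8·(≡1), b=3^1·(≡1) mod 3; (1|3)=+1, (1|3)=+1; (−1)^{8·1·1}·(+1)^1·(+1)^8 = +1.
v=2: v_2(a)=4, v_2(b)=5; units ≡ 3, 1 (mod 8); ε·ε+αω+βω = 1·0+4·0+5·1 ≡ 1  ⇒  (a,b)_2 = -1.
v=∞: 52003 > 0 and -28014 < 0  ⇒  (a,b)_∞ = +1.
v=17: a=17^1·(≡8), b=17^0·(≡1) mod 17; (8|17)=+1, (1|17)=+1; (−1)^{1·0·8}·(+1)^0·(+1)^1 = +1.
v=19: a=19^-1·(≡6), b=19^0·(≡16) mod 19; (6|19)=+1, (16|19)=+1; (−1)^{-1·0·9}·(+1)^0·(+1)^-1 = +1.
v=29: a=29^2·(≡7), b=29^1·(≡16) mod 29; (7|29)=+1, (16|29)=+1; (−1)^{2·1·14}·(+1)^1·(+1)^2 = +1.
v=7: a=7^3·(≡1), b=7^-1·(≡4) mod 7; (1|7)=+1, (4|7)=+1; (−1)^{3·-1·3}·(+1)^-1·(+1)^3 = -1.
(52003, -28014 / ℚ) ramifies at {2, 7}: a division algebra.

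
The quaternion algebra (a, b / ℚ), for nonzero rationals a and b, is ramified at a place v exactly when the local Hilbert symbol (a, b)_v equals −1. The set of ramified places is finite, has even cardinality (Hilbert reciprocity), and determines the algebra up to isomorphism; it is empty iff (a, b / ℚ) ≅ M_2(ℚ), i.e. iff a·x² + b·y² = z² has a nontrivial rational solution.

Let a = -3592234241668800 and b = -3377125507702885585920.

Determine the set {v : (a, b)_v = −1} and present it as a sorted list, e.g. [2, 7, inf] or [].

[5, inf]

(a, b) ≡ (-43, -86645) mod (ℚ^×)²; places V = {2, 3, 5, 7, 13, 31, 43, ∞}.
(a,b)_3: α=8, u≡2; β=14, v≡1 (mod 3); (2|3)=-1, (1|3)=+1; sign (−1)^0·-1^14·+1^8 = +1.
(a,b)_31: α=2, u≡19; β=3, v≡17 (mod 31); (19|31)=+1, (17|31)=-1; sign (−1)^0·+1^3·-1^2 = +1.
(a,b)_2: α=6, β=10; u≡5, v≡3 (mod 8); ε(u)ε(v)=0·1, αω(v)=6·1, βω(u)=10·1; sum ≡ 0  ⇒  +1.
(a,b)_7: α=2, u≡5; β=2, v≡1 (mod 7); (5|7)=-1, (1|7)=+1; sign (−1)^0·-1^2·+1^2 = +1.
(a,b)_∞: sgn(-43)=−, sgn(-86645)=−, so -1.
(a,b)_13: α=2, u≡9; β=3, v≡1 (mod 13); (9|13)=+1, (1|13)=+1; sign (−1)^0·+1^3·+1^2 = +1.
(a,b)_5: α=2, u≡3; β=1, v≡1 (mod 5); (3|5)=-1, (1|5)=+1; sign (−1)^0·-1^1·+1^2 = -1.
(a,b)_43: α=1, u≡34; β=1, v≡10 (mod 43); (34|43)=-1, (10|43)=+1; sign (−1)^1·-1^1·+1^1 = +1.
(-43, -86645 / ℚ) ramifies at {5, ∞}: a division algebra.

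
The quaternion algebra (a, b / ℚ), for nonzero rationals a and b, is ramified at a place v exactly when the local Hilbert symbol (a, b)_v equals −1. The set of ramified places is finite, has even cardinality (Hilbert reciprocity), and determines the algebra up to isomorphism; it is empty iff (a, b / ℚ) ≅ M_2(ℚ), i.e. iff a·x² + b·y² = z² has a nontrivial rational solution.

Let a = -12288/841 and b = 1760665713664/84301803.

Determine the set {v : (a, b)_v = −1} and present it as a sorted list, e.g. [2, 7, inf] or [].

[11, 17]

(a, b) ≡ (-3, 7293) mod (ℚ^×)²; places V = {2, 3, 11, 13, 17, 19, 29, 31, ∞}.
(a,b)_31: α=0, u≡28; β=-2, v≡19 (mod 31); (28|31)=+1, (19|31)=+1; sign (−1)^0·+1^-2·+1^0 = +1.
(a,b)_3: α=1, u≡2; β=-5, v≡1 (mod 3); (2|3)=-1, (1|3)=+1; sign (−1)^1·-1^-5·+1^1 = +1.
(a,b)_2: α=12, β=10; u≡5, v≡5 (mod 8); ε(u)ε(v)=0·0, αω(v)=12·1, βω(u)=10·1; sum ≡ 0  ⇒  +1.
(a,b)_17: α=0, u≡11; β=1, v≡16 (mod 17); (11|17)=-1, (16|17)=+1; sign (−1)^0·-1^1·+1^0 = -1.
(a,b)_19: α=0, u≡1; β=-2, v≡17 (mod 19); (1|19)=+1, (17|19)=+1; sign (−1)^0·+1^-2·+1^0 = +1.
(a,b)_11: α=0, u≡2; β=1, v≡1 (mod 11); (2|11)=-1, (1|11)=+1; sign (−1)^0·-1^1·+1^0 = -1.
(a,b)_29: α=-2, u≡8; β=4, v≡2 (mod 29); (8|29)=-1, (2|29)=-1; sign (−1)^0·-1^4·-1^-2 = +1.
(a,b)_13: α=0, u≡4; β=1, v≡7 (mod 13); (4|13)=+1, (7|13)=-1; sign (−1)^0·+1^1·-1^0 = +1.
(a,b)_∞: sgn(-3)=−, sgn(7293)=+, so +1.
|Ram(-3, 7293)| = 2, even; anisotropic at {11, 17}.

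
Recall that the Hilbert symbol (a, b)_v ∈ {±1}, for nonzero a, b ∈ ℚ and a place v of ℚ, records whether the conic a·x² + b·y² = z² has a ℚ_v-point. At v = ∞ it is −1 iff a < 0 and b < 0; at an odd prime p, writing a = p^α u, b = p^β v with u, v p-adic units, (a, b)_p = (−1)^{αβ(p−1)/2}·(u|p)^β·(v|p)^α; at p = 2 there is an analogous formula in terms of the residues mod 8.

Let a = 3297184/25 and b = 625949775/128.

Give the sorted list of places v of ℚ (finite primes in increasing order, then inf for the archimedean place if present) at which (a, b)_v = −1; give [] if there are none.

[2, 11, 17, 29]

Mod squares: a ≡ 206074, b ≡ 618222. Check v ∈ {∞, 2, 3, 5, 11, 17, 19, 29}.
v=2: v_2(a)=5, v_2(b)=-7; units ≡ 5, 7 (mod 8); ε·ε+αω+βω = 0·1+5·0+-7·1 ≡ 1  ⇒  (a,b)_2 = -1.
v=5: a=5^-2·(≡4), b=5^2·(≡2) mod 5; (4|5)=+1, (2|5)=-1; (−1)^{-2·2·2}·(+1)^2·(-1)^-2 = +1.
v=11: a=11^1·(≡9), b=11^1·(≡1) mod 11; (9|11)=+1, (1|11)=+1; (−1)^{1·1·5}·(+1)^1·(+1)^1 = -1.
v=29: a=29^1·(≡25), b=29^1·(≡3) mod 29; (25|29)=+1, (3|29)=-1; (−1)^{1·1·14}·(+1)^1·(-1)^1 = -1.
v=3: a=3^0·(≡1), b=3^5·(≡1) mod 3; (1|3)=+1, (1|3)=+1; (−1)^{0·5·1}·(+1)^5·(+1)^0 = +1.
v=∞: 206074 > 0 and 618222 > 0  ⇒  (a,b)_∞ = +1.
v=17: a=17^1·(≡2), b=17^1·(≡6) mod 17; (2|17)=+1, (6|17)=-1; (−1)^{1·1·8}·(+1)^1·(-1)^1 = -1.
v=19: a=19^1·(≡11), b=19^1·(≡8) mod 19; (11|19)=+1, (8|19)=-1; (−1)^{1·1·9}·(+1)^1·(-1)^1 = +1.
(206074, 618222 / ℚ) ramifies at {2, 11, 17, 29}: a division algebra.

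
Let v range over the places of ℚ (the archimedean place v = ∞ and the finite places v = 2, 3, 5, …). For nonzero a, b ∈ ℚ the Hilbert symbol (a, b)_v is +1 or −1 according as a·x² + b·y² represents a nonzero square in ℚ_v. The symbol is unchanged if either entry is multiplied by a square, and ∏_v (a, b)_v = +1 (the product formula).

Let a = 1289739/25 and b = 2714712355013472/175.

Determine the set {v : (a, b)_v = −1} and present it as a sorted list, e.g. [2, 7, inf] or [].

[2, 3, 7, 11]

Mod squares: a ≡ 10659, b ≡ 714. Check v ∈ {∞, 2, 3, 5, 7, 11, 17, 19}.
v=19: a=19^1·(≡18), b=19^2·(≡1) mod 19; (18|19)=-1, (1|19)=+1; (−1)^{1·2·9}·(-1)^2·(+1)^1 = +1.
v=5: a=5^-2·(≡4), b=5^-2·(≡1) mod 5; (4|5)=+1, (1|5)=+1; (−1)^{-2·-2·2}·(+1)^-2·(+1)^-2 = +1.
v=7: a=7^0·(≡6), b=7^-1·(≡4) mod 7; (6|7)=-1, (4|7)=+1; (−1)^{0·-1·3}·(-1)^-1·(+1)^0 = -1.
v=3: a=3^1·(≡1), b=3^3·(≡1) mod 3; (1|3)=+1, (1|3)=+1; (−1)^{1·3·1}·(+1)^3·(+1)^1 = -1.
v=11: a=11^3·(≡4), b=11^6·(≡7) mod 11; (4|11)=+1, (7|11)=-1; (−1)^{3·6·5}·(+1)^6·(-1)^3 = -1.
v=∞: 10659 > 0 and 714 > 0  ⇒  (a,b)_∞ = +1.
v=17: a=17^1·(≡8), b=17^3·(≡8) mod 17; (8|17)=+1, (8|17)=+1; (−1)^{1·3·8}·(+1)^3·(+1)^1 = +1.
v=2: v_2(a)=0, v_2(b)=5; units ≡ 3, 5 (mod 8); ε·ε+αω+βω = 1·0+0·1+5·1 ≡ 1  ⇒  (a,b)_2 = -1.
Ram(10659, 714) = {2, 3, 7, 11}; no ℚ_2-point on the conic.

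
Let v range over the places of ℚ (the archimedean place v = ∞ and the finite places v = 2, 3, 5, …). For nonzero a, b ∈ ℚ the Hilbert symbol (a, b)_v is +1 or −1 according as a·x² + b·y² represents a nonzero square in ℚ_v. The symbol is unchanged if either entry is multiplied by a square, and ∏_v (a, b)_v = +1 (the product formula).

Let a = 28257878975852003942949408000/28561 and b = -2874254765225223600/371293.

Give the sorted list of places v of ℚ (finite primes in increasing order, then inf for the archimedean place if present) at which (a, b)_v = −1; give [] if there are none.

[5, 17, 23, 29]

(a, b) ≡ (2805, -147407) mod (ℚ^×)²; places V = {2, 3, 5, 7, 11, 13, 17, 23, 29, 43, ∞}.
(a,b)_23: α=2, u≡17; β=1, v≡18 (mod 23); (17|23)=-1, (18|23)=+1; sign (−1)^0·-1^1·+1^2 = -1.
(a,b)_13: α=-4, u≡12; β=-5, v≡1 (mod 13); (12|13)=+1, (1|13)=+1; sign (−1)^0·+1^-5·+1^-4 = +1.
(a,b)_∞: sgn(2805)=+, sgn(-147407)=−, so +1.
(a,b)_11: α=5, u≡7; β=4, v≡3 (mod 11); (7|11)=-1, (3|11)=+1; sign (−1)^0·-1^4·+1^5 = +1.
(a,b)_29: α=2, u≡27; β=1, v≡3 (mod 29); (27|29)=-1, (3|29)=-1; sign (−1)^0·-1^1·-1^2 = -1.
(a,b)_2: α=8, β=4; u≡5, v≡1 (mod 8); ε(u)ε(v)=0·0, αω(v)=8·0, βω(u)=4·1; sum ≡ 0  ⇒  +1.
(a,b)_43: α=0, u≡15; β=2, v≡14 (mod 43); (15|43)=+1, (14|43)=+1; sign (−1)^0·+1^2·+1^0 = +1.
(a,b)_5: α=3, u≡4; β=2, v≡2 (mod 5); (4|5)=+1, (2|5)=-1; sign (−1)^0·+1^2·-1^3 = -1.
(a,b)_3: α=11, u≡2; β=4, v≡1 (mod 3); (2|3)=-1, (1|3)=+1; sign (−1)^0·-1^4·+1^11 = +1.
(a,b)_7: α=2, u≡5; β=0, v≡3 (mod 7); (5|7)=-1, (3|7)=-1; sign (−1)^0·-1^0·-1^2 = +1.
(a,b)_17: α=5, u≡7; β=3, v≡15 (mod 17); (7|17)=-1, (15|17)=+1; sign (−1)^0·-1^3·+1^5 = -1.
|Ram(2805, -147407)| = 4, even; anisotropic at {5, 17, 23, 29}.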